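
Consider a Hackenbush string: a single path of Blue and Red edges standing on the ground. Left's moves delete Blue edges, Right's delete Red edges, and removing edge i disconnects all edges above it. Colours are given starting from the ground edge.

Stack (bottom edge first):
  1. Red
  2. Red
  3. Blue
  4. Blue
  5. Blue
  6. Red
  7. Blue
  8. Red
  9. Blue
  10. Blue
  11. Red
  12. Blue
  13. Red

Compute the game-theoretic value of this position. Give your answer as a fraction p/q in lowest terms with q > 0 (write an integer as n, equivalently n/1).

-2379/2048

edge 1 of 13 (Red): { ∅ | 0 } -> -1
edge 2 of 13 (Red): { ∅ | -1; 0 } -> -2
edge 3 of 13 (Blue): { -2 | -1; 0 } -> -3/2
edge 4 of 13 (Blue): { -2; -3/2 | -1; 0 } -> -5/4
edge 5 of 13 (Blue): { -2; -3/2; -5/4 | -1; 0 } -> -9/8
edge 6 of 13 (Red): { -2; -3/2; -5/4 | -9/8; -1; 0 } -> -19/16
edge 7 of 13 (Blue): { -2; -3/2; -5/4; -19/16 | -9/8; -1; 0 } -> -37/32
edge 8 of 13 (Red): { -2; -3/2; -5/4; -19/16 | -37/32; -9/8; -1; 0 } -> -75/64
edge 9 of 13 (Blue): { -2; -3/2; -5/4; -19/16; -75/64 | -37/32; -9/8; -1; 0 } -> -149/128
edge 10 of 13 (Blue): { -2; -3/2; -5/4; -19/16; -75/64; -149/128 | -37/32; -9/8; -1; 0 } -> -297/256
edge 11 of 13 (Red): { -2; -3/2; -5/4; -19/16; -75/64; -149/128 | -297/256; -37/32; -9/8; -1; 0 } -> -595/512
edge 12 of 13 (Blue): { -2; -3/2; -5/4; -19/16; -75/64; -149/128; -595/512 | -297/256; -37/32; -9/8; -1; 0 } -> -1189/1024
edge 13 of 13 (Red): { -2; -3/2; -5/4; -19/16; -75/64; -149/128; -595/512 | -1189/1024; -297/256; -37/32; -9/8; -1; 0 } -> -2379/2048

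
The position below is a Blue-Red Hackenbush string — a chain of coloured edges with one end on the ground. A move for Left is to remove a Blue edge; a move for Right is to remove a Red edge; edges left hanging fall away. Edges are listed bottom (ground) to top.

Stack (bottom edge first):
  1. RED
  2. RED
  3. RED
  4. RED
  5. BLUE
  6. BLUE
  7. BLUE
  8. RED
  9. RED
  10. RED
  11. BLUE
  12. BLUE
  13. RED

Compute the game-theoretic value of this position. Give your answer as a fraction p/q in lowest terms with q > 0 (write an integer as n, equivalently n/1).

val_1 [R]  L=[—]  R=[0]  -> -1
val_2 [RR]  L=[—]  R=[-1, 0]  -> -2
val_3 [RRR]  L=[—]  R=[-2, -1, 0]  -> -3
val_4 [RRRR]  L=[—]  R=[-3, -2, -1, 0]  -> -4
val_5 [RRRRB]  L=[-4]  R=[-3, -2, -1, 0]  -> -7/2
val_6 [RRRRBB]  L=[-4, -7/2]  R=[-3, -2, -1, 0]  -> -13/4
val_7 [RRRRBBB]  L=[-4, -7/2, -13/4]  R=[-3, -2, -1, 0]  -> -25/8
val_8 [RRRRBBBR]  L=[-4, -7/2, -13/4]  R=[-25/8, -3, -2, -1, 0]  -> -51/16
val_9 [RRRRBBBRR]  L=[-4, -7/2, -13/4]  R=[-51/16, -25/8, -3, -2, -1, 0]  -> -103/32
val_10 [RRRRBBBRRR]  L=[-4, -7/2, -13/4]  R=[-103/32, -51/16, -25/8, -3, -2, -1, 0]  -> -207/64
val_11 [RRRRBBBRRRB]  L=[-4, -7/2, -13/4, -207/64]  R=[-103/32, -51/16, -25/8, -3, -2, -1, 0]  -> -413/128
val_12 [RRRRBBBRRRBB]  L=[-4, -7/2, -13/4, -207/64, -413/128]  R=[-103/32, -51/16, -25/8, -3, -2, -1, 0]  -> -825/256
val_13 [RRRRBBBRRRBBR]  L=[-4, -7/2, -13/4, -207/64, -413/128]  R=[-825/256, -103/32, -51/16, -25/8, -3, -2, -1, 0]  -> -1651/512

-1651/512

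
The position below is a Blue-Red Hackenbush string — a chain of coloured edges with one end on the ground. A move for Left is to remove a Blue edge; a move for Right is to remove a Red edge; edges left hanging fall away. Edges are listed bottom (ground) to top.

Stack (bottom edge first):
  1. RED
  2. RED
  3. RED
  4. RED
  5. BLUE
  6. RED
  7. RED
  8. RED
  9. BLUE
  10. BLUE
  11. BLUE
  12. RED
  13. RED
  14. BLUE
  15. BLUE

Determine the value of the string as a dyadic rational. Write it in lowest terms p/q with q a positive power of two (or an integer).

Recurse on prefixes of the 15-edge string RED RED RED RED BLUE RED RED RED BLUE BLUE BLUE RED RED BLUE BLUE:
step 1: add RED to get R; options L={  } R={ 0 } = -1
step 2: add RED to get RR; options L={  } R={ -1, 0 } = -2
step 3: add RED to get RRR; options L={  } R={ -2, -1, 0 } = -3
step 4: add RED to get RRRR; options L={  } R={ -3, -2, -1, 0 } = -4
step 5: add BLUE to get RRRRB; options L={ -4 } R={ -3, -2, -1, 0 } = -7/2
step 6: add RED to get RRRRBR; options L={ -4 } R={ -7/2, -3, -2, -1, 0 } = -15/4
step 7: add RED to get RRRRBRR; options L={ -4 } R={ -15/4, -7/2, -3, -2, -1, 0 } = -31/8
step 8: add RED to get RRRRBRRR; options L={ -4 } R={ -31/8, -15/4, -7/2, -3, -2, -1, 0 } = -63/16
step 9: add BLUE to get RRRRBRRRB; options L={ -4, -63/16 } R={ -31/8, -15/4, -7/2, -3, -2, -1, 0 } = -125/32
step 10: add BLUE to get RRRRBRRRBB; options L={ -4, -63/16, -125/32 } R={ -31/8, -15/4, -7/2, -3, -2, -1, 0 } = -249/64
step 11: add BLUE to get RRRRBRRRBBB; options L={ -4, -63/16, -125/32, -249/64 } R={ -31/8, -15/4, -7/2, -3, -2, -1, 0 } = -497/128
step 12: add RED to get RRRRBRRRBBBR; options L={ -4, -63/16, -125/32, -249/64 } R={ -497/128, -31/8, -15/4, -7/2, -3, -2, -1, 0 } = -995/256
step 13: add RED to get RRRRBRRRBBBRR; options L={ -4, -63/16, -125/32, -249/64 } R={ -995/256, -497/128, -31/8, -15/4, -7/2, -3, -2, -1, 0 } = -1991/512
step 14: add BLUE to get RRRRBRRRBBBRRB; options L={ -4, -63/16, -125/32, -249/64, -1991/512 } R={ -995/256, -497/128, -31/8, -15/4, -7/2, -3, -2, -1, 0 } = -3981/1024
step 15: add BLUE to get RRRRBRRRBBBRRBB; options L={ -4, -63/16, -125/32, -249/64, -1991/512, -3981/1024 } R={ -995/256, -497/128, -31/8, -15/4, -7/2, -3, -2, -1, 0 } = -7961/2048

-7961/2048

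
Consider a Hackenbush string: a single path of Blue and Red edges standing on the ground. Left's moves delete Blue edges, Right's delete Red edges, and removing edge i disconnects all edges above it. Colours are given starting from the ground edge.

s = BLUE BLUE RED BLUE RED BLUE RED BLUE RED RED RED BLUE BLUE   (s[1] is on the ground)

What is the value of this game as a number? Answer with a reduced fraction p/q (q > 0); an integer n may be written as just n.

Prefix values for BLUE BLUE RED BLUE RED BLUE RED BLUE RED RED RED BLUE BLUE via {L|R} + simplicity:
1 of 13 · B · max L 0 · min R +∞ — 1
2 of 13 · BB · max L 1 · min R +∞ — 2
3 of 13 · BBR · max L 1 · min R 2 — 3/2
4 of 13 · BBRB · max L 3/2 · min R 2 — 7/4
5 of 13 · BBRBR · max L 3/2 · min R 7/4 — 13/8
6 of 13 · BBRBRB · max L 13/8 · min R 7/4 — 27/16
7 of 13 · BBRBRBR · max L 13/8 · min R 27/16 — 53/32
8 of 13 · BBRBRBRB · max L 53/32 · min R 27/16 — 107/64
9 of 13 · BBRBRBRBR · max L 53/32 · min R 107/64 — 213/128
10 of 13 · BBRBRBRBRR · max L 53/32 · min R 213/128 — 425/256
11 of 13 · BBRBRBRBRRR · max L 53/32 · min R 425/256 — 849/512
12 of 13 · BBRBRBRBRRRB · max L 849/512 · min R 425/256 — 1699/1024
13 of 13 · BBRBRBRBRRRBB · max L 1699/1024 · min R 425/256 — 3399/2048

3399/2048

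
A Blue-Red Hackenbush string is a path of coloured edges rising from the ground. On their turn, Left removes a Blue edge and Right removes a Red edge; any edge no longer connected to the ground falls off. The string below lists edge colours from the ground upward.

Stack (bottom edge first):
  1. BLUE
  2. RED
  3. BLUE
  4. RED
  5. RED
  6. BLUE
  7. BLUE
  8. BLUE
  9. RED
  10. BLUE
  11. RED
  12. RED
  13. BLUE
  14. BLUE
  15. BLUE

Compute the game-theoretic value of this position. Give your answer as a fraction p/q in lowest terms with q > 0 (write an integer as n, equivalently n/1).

step 1: add BLUE to get B; options L={ 0 } R={ none } ⇒ 1
step 2: add RED to get BR; options L={ 0 } R={ 1 } ⇒ 1/2
step 3: add BLUE to get BRB; options L={ 0, 1/2 } R={ 1 } ⇒ 3/4
step 4: add RED to get BRBR; options L={ 0, 1/2 } R={ 3/4, 1 } ⇒ 5/8
step 5: add RED to get BRBRR; options L={ 0, 1/2 } R={ 5/8, 3/4, 1 } ⇒ 9/16
step 6: add BLUE to get BRBRRB; options L={ 0, 1/2, 9/16 } R={ 5/8, 3/4, 1 } ⇒ 19/32
step 7: add BLUE to get BRBRRBB; options L={ 0, 1/2, 9/16, 19/32 } R={ 5/8, 3/4, 1 } ⇒ 39/64
step 8: add BLUE to get BRBRRBBB; options L={ 0, 1/2, 9/16, 19/32, 39/64 } R={ 5/8, 3/4, 1 } ⇒ 79/128
step 9: add RED to get BRBRRBBBR; options L={ 0, 1/2, 9/16, 19/32, 39/64 } R={ 79/128, 5/8, 3/4, 1 } ⇒ 157/256
step 10: add BLUE to get BRBRRBBBRB; options L={ 0, 1/2, 9/16, 19/32, 39/64, 157/256 } R={ 79/128, 5/8, 3/4, 1 } ⇒ 315/512
step 11: add RED to get BRBRRBBBRBR; options L={ 0, 1/2, 9/16, 19/32, 39/64, 157/256 } R={ 315/512, 79/128, 5/8, 3/4, 1 } ⇒ 629/1024
step 12: add RED to get BRBRRBBBRBRR; options L={ 0, 1/2, 9/16, 19/32, 39/64, 157/256 } R={ 629/1024, 315/512, 79/128, 5/8, 3/4, 1 } ⇒ 1257/2048
step 13: add BLUE to get BRBRRBBBRBRRB; options L={ 0, 1/2, 9/16, 19/32, 39/64, 157/256, 1257/2048 } R={ 629/1024, 315/512, 79/128, 5/8, 3/4, 1 } ⇒ 2515/4096
step 14: add BLUE to get BRBRRBBBRBRRBB; options L={ 0, 1/2, 9/16, 19/32, 39/64, 157/256, 1257/2048, 2515/4096 } R={ 629/1024, 315/512, 79/128, 5/8, 3/4, 1 } ⇒ 5031/8192
step 15: add BLUE to get BRBRRBBBRBRRBBB; options L={ 0, 1/2, 9/16, 19/32, 39/64, 157/256, 1257/2048, 2515/4096, 5031/8192 } R={ 629/1024, 315/512, 79/128, 5/8, 3/4, 1 } ⇒ 10063/16384

10063/16384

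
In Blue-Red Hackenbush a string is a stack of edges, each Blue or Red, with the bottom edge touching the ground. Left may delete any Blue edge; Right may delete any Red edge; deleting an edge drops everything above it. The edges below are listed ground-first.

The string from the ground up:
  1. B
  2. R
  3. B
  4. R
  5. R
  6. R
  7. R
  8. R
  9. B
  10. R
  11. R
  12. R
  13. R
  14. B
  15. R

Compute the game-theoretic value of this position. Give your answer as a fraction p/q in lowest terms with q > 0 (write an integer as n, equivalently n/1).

8325/16384

1 of 15 · B · max L 0 · min R +∞ gives 1
2 of 15 · BR · max L 0 · min R 1 gives 1/2
3 of 15 · BRB · max L 1/2 · min R 1 gives 3/4
4 of 15 · BRBR · max L 1/2 · min R 3/4 gives 5/8
5 of 15 · BRBRR · max L 1/2 · min R 5/8 gives 9/16
6 of 15 · BRBRRR · max L 1/2 · min R 9/16 gives 17/32
7 of 15 · BRBRRRR · max L 1/2 · min R 17/32 gives 33/64
8 of 15 · BRBRRRRR · max L 1/2 · min R 33/64 gives 65/128
9 of 15 · BRBRRRRRB · max L 65/128 · min R 33/64 gives 131/256
10 of 15 · BRBRRRRRBR · max L 65/128 · min R 131/256 gives 261/512
11 of 15 · BRBRRRRRBRR · max L 65/128 · min R 261/512 gives 521/1024
12 of 15 · BRBRRRRRBRRR · max L 65/128 · min R 521/1024 gives 1041/2048
13 of 15 · BRBRRRRRBRRRR · max L 65/128 · min R 1041/2048 gives 2081/4096
14 of 15 · BRBRRRRRBRRRRB · max L 2081/4096 · min R 1041/2048 gives 4163/8192
15 of 15 · BRBRRRRRBRRRRBR · max L 2081/4096 · min R 4163/8192 gives 8325/16384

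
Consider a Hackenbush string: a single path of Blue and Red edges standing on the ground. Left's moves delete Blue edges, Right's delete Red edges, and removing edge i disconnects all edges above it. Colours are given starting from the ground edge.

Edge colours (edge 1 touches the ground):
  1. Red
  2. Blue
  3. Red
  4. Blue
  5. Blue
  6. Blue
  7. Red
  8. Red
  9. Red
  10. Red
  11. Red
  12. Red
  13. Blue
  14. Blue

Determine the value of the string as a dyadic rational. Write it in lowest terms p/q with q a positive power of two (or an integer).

-4601/8192

Recurse on prefixes of the 14-edge string Red Blue Red Blue Blue Blue Red Red Red Red Red Red Blue Blue:
value_1 [R]  L=[∅]  R=[0]  gives -1
value_2 [RB]  L=[-1]  R=[0]  gives -1/2
value_3 [RBR]  L=[-1]  R=[-1/2; 0]  gives -3/4
value_4 [RBRB]  L=[-1; -3/4]  R=[-1/2; 0]  gives -5/8
value_5 [RBRBB]  L=[-1; -3/4; -5/8]  R=[-1/2; 0]  gives -9/16
value_6 [RBRBBB]  L=[-1; -3/4; -5/8; -9/16]  R=[-1/2; 0]  gives -17/32
value_7 [RBRBBBR]  L=[-1; -3/4; -5/8; -9/16]  R=[-17/32; -1/2; 0]  gives -35/64
value_8 [RBRBBBRR]  L=[-1; -3/4; -5/8; -9/16]  R=[-35/64; -17/32; -1/2; 0]  gives -71/128
value_9 [RBRBBBRRR]  L=[-1; -3/4; -5/8; -9/16]  R=[-71/128; -35/64; -17/32; -1/2; 0]  gives -143/256
value_10 [RBRBBBRRRR]  L=[-1; -3/4; -5/8; -9/16]  R=[-143/256; -71/128; -35/64; -17/32; -1/2; 0]  gives -287/512
value_11 [RBRBBBRRRRR]  L=[-1; -3/4; -5/8; -9/16]  R=[-287/512; -143/256; -71/128; -35/64; -17/32; -1/2; 0]  gives -575/1024
value_12 [RBRBBBRRRRRR]  L=[-1; -3/4; -5/8; -9/16]  R=[-575/1024; -287/512; -143/256; -71/128; -35/64; -17/32; -1/2; 0]  gives -1151/2048
value_13 [RBRBBBRRRRRRB]  L=[-1; -3/4; -5/8; -9/16; -1151/2048]  R=[-575/1024; -287/512; -143/256; -71/128; -35/64; -17/32; -1/2; 0]  gives -2301/4096
value_14 [RBRBBBRRRRRRBB]  L=[-1; -3/4; -5/8; -9/16; -1151/2048; -2301/4096]  R=[-575/1024; -287/512; -143/256; -71/128; -35/64; -17/32; -1/2; 0]  gives -4601/8192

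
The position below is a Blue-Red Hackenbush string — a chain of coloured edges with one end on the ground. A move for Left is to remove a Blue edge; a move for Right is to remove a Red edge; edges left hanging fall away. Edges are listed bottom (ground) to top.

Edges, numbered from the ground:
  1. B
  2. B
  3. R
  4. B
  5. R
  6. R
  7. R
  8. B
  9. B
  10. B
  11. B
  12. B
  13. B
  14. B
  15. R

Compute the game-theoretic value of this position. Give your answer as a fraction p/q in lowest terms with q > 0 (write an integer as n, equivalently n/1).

Prefix values for B B R B R R R B B B B B B B R via {L|R} + simplicity:
B: Left { 0 }, Right {  } → simplest 1
BB: Left { 0, 1 }, Right {  } → simplest 2
BBR: Left { 0, 1 }, Right { 2 } → simplest 3/2
BBRB: Left { 0, 1, 3/2 }, Right { 2 } → simplest 7/4
BBRBR: Left { 0, 1, 3/2 }, Right { 7/4, 2 } → simplest 13/8
BBRBRR: Left { 0, 1, 3/2 }, Right { 13/8, 7/4, 2 } → simplest 25/16
BBRBRRR: Left { 0, 1, 3/2 }, Right { 25/16, 13/8, 7/4, 2 } → simplest 49/32
BBRBRRRB: Left { 0, 1, 3/2, 49/32 }, Right { 25/16, 13/8, 7/4, 2 } → simplest 99/64
BBRBRRRBB: Left { 0, 1, 3/2, 49/32, 99/64 }, Right { 25/16, 13/8, 7/4, 2 } → simplest 199/128
BBRBRRRBBB: Left { 0, 1, 3/2, 49/32, 99/64, 199/128 }, Right { 25/16, 13/8, 7/4, 2 } → simplest 399/256
BBRBRRRBBBB: Left { 0, 1, 3/2, 49/32, 99/64, 199/128, 399/256 }, Right { 25/16, 13/8, 7/4, 2 } → simplest 799/512
BBRBRRRBBBBB: Left { 0, 1, 3/2, 49/32, 99/64, 199/128, 399/256, 799/512 }, Right { 25/16, 13/8, 7/4, 2 } → simplest 1599/1024
BBRBRRRBBBBBB: Left { 0, 1, 3/2, 49/32, 99/64, 199/128, 399/256, 799/512, 1599/1024 }, Right { 25/16, 13/8, 7/4, 2 } → simplest 3199/2048
BBRBRRRBBBBBBB: Left { 0, 1, 3/2, 49/32, 99/64, 199/128, 399/256, 799/512, 1599/1024, 3199/2048 }, Right { 25/16, 13/8, 7/4, 2 } → simplest 6399/4096
BBRBRRRBBBBBBBR: Left { 0, 1, 3/2, 49/32, 99/64, 199/128, 399/256, 799/512, 1599/1024, 3199/2048 }, Right { 6399/4096, 25/16, 13/8, 7/4, 2 } → simplest 12797/8192

12797/8192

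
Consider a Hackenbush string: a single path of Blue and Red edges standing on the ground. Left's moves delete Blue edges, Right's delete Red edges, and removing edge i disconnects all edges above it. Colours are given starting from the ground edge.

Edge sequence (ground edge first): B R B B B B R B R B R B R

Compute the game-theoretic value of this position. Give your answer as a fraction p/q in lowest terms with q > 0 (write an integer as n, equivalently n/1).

edge 1 of 13 (B): { 0 | none } = 1
edge 2 of 13 (R): { 0 | 1 } = 1/2
edge 3 of 13 (B): { 0 1/2 | 1 } = 3/4
edge 4 of 13 (B): { 0 1/2 3/4 | 1 } = 7/8
edge 5 of 13 (B): { 0 1/2 3/4 7/8 | 1 } = 15/16
edge 6 of 13 (B): { 0 1/2 3/4 7/8 15/16 | 1 } = 31/32
edge 7 of 13 (R): { 0 1/2 3/4 7/8 15/16 | 31/32 1 } = 61/64
edge 8 of 13 (B): { 0 1/2 3/4 7/8 15/16 61/64 | 31/32 1 } = 123/128
edge 9 of 13 (R): { 0 1/2 3/4 7/8 15/16 61/64 | 123/128 31/32 1 } = 245/256
edge 10 of 13 (B): { 0 1/2 3/4 7/8 15/16 61/64 245/256 | 123/128 31/32 1 } = 491/512
edge 11 of 13 (R): { 0 1/2 3/4 7/8 15/16 61/64 245/256 | 491/512 123/128 31/32 1 } = 981/1024
edge 12 of 13 (B): { 0 1/2 3/4 7/8 15/16 61/64 245/256 981/1024 | 491/512 123/128 31/32 1 } = 1963/2048
edge 13 of 13 (R): { 0 1/2 3/4 7/8 15/16 61/64 245/256 981/1024 | 1963/2048 491/512 123/128 31/32 1 } = 3925/4096

3925/4096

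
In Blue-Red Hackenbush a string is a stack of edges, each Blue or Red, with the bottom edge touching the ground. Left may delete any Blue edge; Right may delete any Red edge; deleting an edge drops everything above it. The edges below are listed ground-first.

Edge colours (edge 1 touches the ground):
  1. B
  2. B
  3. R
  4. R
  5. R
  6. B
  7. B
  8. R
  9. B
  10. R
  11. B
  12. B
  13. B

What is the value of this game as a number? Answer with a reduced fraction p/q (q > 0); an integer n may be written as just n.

Recurse on prefixes of the 13-edge string B B R R R B B R B R B B B:
val_1 [B]  L=[0]  R=[none]  = 1
val_2 [BB]  L=[0, 1]  R=[none]  = 2
val_3 [BBR]  L=[0, 1]  R=[2]  = 3/2
val_4 [BBRR]  L=[0, 1]  R=[3/2, 2]  = 5/4
val_5 [BBRRR]  L=[0, 1]  R=[5/4, 3/2, 2]  = 9/8
val_6 [BBRRRB]  L=[0, 1, 9/8]  R=[5/4, 3/2, 2]  = 19/16
val_7 [BBRRRBB]  L=[0, 1, 9/8, 19/16]  R=[5/4, 3/2, 2]  = 39/32
val_8 [BBRRRBBR]  L=[0, 1, 9/8, 19/16]  R=[39/32, 5/4, 3/2, 2]  = 77/64
val_9 [BBRRRBBRB]  L=[0, 1, 9/8, 19/16, 77/64]  R=[39/32, 5/4, 3/2, 2]  = 155/128
val_10 [BBRRRBBRBR]  L=[0, 1, 9/8, 19/16, 77/64]  R=[155/128, 39/32, 5/4, 3/2, 2]  = 309/256
val_11 [BBRRRBBRBRB]  L=[0, 1, 9/8, 19/16, 77/64, 309/256]  R=[155/128, 39/32, 5/4, 3/2, 2]  = 619/512
val_12 [BBRRRBBRBRBB]  L=[0, 1, 9/8, 19/16, 77/64, 309/256, 619/512]  R=[155/128, 39/32, 5/4, 3/2, 2]  = 1239/1024
val_13 [BBRRRBBRBRBBB]  L=[0, 1, 9/8, 19/16, 77/64, 309/256, 619/512, 1239/1024]  R=[155/128, 39/32, 5/4, 3/2, 2]  = 2479/2048

2479/2048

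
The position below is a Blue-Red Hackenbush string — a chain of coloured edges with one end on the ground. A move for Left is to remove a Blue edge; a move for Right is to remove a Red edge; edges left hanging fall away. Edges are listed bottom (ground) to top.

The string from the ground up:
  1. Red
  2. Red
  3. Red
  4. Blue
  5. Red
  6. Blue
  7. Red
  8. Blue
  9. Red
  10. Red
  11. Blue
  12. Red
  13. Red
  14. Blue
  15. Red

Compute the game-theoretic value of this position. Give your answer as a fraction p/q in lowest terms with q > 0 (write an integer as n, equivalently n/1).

Prefix values for Red Red Red Blue Red Blue Red Blue Red Red Blue Red Red Blue Red via {L|R} + simplicity:
edge 1 of 15 (Red): { (no moves) | 0 } => -1
edge 2 of 15 (Red): { (no moves) | -1 0 } => -2
edge 3 of 15 (Red): { (no moves) | -2 -1 0 } => -3
edge 4 of 15 (Blue): { -3 | -2 -1 0 } => -5/2
edge 5 of 15 (Red): { -3 | -5/2 -2 -1 0 } => -11/4
edge 6 of 15 (Blue): { -3 -11/4 | -5/2 -2 -1 0 } => -21/8
edge 7 of 15 (Red): { -3 -11/4 | -21/8 -5/2 -2 -1 0 } => -43/16
edge 8 of 15 (Blue): { -3 -11/4 -43/16 | -21/8 -5/2 -2 -1 0 } => -85/32
edge 9 of 15 (Red): { -3 -11/4 -43/16 | -85/32 -21/8 -5/2 -2 -1 0 } => -171/64
edge 10 of 15 (Red): { -3 -11/4 -43/16 | -171/64 -85/32 -21/8 -5/2 -2 -1 0 } => -343/128
edge 11 of 15 (Blue): { -3 -11/4 -43/16 -343/128 | -171/64 -85/32 -21/8 -5/2 -2 -1 0 } => -685/256
edge 12 of 15 (Red): { -3 -11/4 -43/16 -343/128 | -685/256 -171/64 -85/32 -21/8 -5/2 -2 -1 0 } => -1371/512
edge 13 of 15 (Red): { -3 -11/4 -43/16 -343/128 | -1371/512 -685/256 -171/64 -85/32 -21/8 -5/2 -2 -1 0 } => -2743/1024
edge 14 of 15 (Blue): { -3 -11/4 -43/16 -343/128 -2743/1024 | -1371/512 -685/256 -171/64 -85/32 -21/8 -5/2 -2 -1 0 } => -5485/2048
edge 15 of 15 (Red): { -3 -11/4 -43/16 -343/128 -2743/1024 | -5485/2048 -1371/512 -685/256 -171/64 -85/32 -21/8 -5/2 -2 -1 0 } => -10971/4096

-10971/4096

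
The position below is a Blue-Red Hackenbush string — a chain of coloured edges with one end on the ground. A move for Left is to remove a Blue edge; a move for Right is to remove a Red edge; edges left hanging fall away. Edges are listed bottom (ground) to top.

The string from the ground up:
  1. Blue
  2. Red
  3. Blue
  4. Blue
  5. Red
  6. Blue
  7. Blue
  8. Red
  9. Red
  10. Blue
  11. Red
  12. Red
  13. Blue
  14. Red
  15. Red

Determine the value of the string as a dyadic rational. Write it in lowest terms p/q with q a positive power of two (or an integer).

13897/16384

Recurse on prefixes of the 15-edge string Blue Red Blue Blue Red Blue Blue Red Red Blue Red Red Blue Red Red:
edge 1 of 15 (Blue): { 0 | ∅ } gives 1
edge 2 of 15 (Red): { 0 | 1 } gives 1/2
edge 3 of 15 (Blue): { 0, 1/2 | 1 } gives 3/4
edge 4 of 15 (Blue): { 0, 1/2, 3/4 | 1 } gives 7/8
edge 5 of 15 (Red): { 0, 1/2, 3/4 | 7/8, 1 } gives 13/16
edge 6 of 15 (Blue): { 0, 1/2, 3/4, 13/16 | 7/8, 1 } gives 27/32
edge 7 of 15 (Blue): { 0, 1/2, 3/4, 13/16, 27/32 | 7/8, 1 } gives 55/64
edge 8 of 15 (Red): { 0, 1/2, 3/4, 13/16, 27/32 | 55/64, 7/8, 1 } gives 109/128
edge 9 of 15 (Red): { 0, 1/2, 3/4, 13/16, 27/32 | 109/128, 55/64, 7/8, 1 } gives 217/256
edge 10 of 15 (Blue): { 0, 1/2, 3/4, 13/16, 27/32, 217/256 | 109/128, 55/64, 7/8, 1 } gives 435/512
edge 11 of 15 (Red): { 0, 1/2, 3/4, 13/16, 27/32, 217/256 | 435/512, 109/128, 55/64, 7/8, 1 } gives 869/1024
edge 12 of 15 (Red): { 0, 1/2, 3/4, 13/16, 27/32, 217/256 | 869/1024, 435/512, 109/128, 55/64, 7/8, 1 } gives 1737/2048
edge 13 of 15 (Blue): { 0, 1/2, 3/4, 13/16, 27/32, 217/256, 1737/2048 | 869/1024, 435/512, 109/128, 55/64, 7/8, 1 } gives 3475/4096
edge 14 of 15 (Red): { 0, 1/2, 3/4, 13/16, 27/32, 217/256, 1737/2048 | 3475/4096, 869/1024, 435/512, 109/128, 55/64, 7/8, 1 } gives 6949/8192
edge 15 of 15 (Red): { 0, 1/2, 3/4, 13/16, 27/32, 217/256, 1737/2048 | 6949/8192, 3475/4096, 869/1024, 435/512, 109/128, 55/64, 7/8, 1 } gives 13897/16384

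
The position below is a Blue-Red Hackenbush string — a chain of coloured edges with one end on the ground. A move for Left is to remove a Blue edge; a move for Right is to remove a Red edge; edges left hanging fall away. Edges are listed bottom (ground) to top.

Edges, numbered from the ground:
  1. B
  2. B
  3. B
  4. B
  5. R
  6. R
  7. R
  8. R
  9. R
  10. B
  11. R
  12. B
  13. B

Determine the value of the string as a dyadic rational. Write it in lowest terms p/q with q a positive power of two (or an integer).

1559/512

Recurse on prefixes of the 13-edge string B B B B R R R R R B R B B:
B: Left { 0 }, Right { none } so simplest 1
BB: Left { 0; 1 }, Right { none } so simplest 2
BBB: Left { 0; 1; 2 }, Right { none } so simplest 3
BBBB: Left { 0; 1; 2; 3 }, Right { none } so simplest 4
BBBBR: Left { 0; 1; 2; 3 }, Right { 4 } so simplest 7/2
BBBBRR: Left { 0; 1; 2; 3 }, Right { 7/2; 4 } so simplest 13/4
BBBBRRR: Left { 0; 1; 2; 3 }, Right { 13/4; 7/2; 4 } so simplest 25/8
BBBBRRRR: Left { 0; 1; 2; 3 }, Right { 25/8; 13/4; 7/2; 4 } so simplest 49/16
BBBBRRRRR: Left { 0; 1; 2; 3 }, Right { 49/16; 25/8; 13/4; 7/2; 4 } so simplest 97/32
BBBBRRRRRB: Left { 0; 1; 2; 3; 97/32 }, Right { 49/16; 25/8; 13/4; 7/2; 4 } so simplest 195/64
BBBBRRRRRBR: Left { 0; 1; 2; 3; 97/32 }, Right { 195/64; 49/16; 25/8; 13/4; 7/2; 4 } so simplest 389/128
BBBBRRRRRBRB: Left { 0; 1; 2; 3; 97/32; 389/128 }, Right { 195/64; 49/16; 25/8; 13/4; 7/2; 4 } so simplest 779/256
BBBBRRRRRBRBB: Left { 0; 1; 2; 3; 97/32; 389/128; 779/256 }, Right { 195/64; 49/16; 25/8; 13/4; 7/2; 4 } so simplest 1559/512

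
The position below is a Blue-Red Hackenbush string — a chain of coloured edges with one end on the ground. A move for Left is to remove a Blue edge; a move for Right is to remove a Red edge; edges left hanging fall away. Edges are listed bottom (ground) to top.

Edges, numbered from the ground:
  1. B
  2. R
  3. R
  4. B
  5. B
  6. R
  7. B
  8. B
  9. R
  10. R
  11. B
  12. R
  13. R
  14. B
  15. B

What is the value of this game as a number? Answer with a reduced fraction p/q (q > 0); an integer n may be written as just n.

6951/16384

val_1 [B]  L=[0]  R=[·]  gives 1
val_2 [BR]  L=[0]  R=[1]  gives 1/2
val_3 [BRR]  L=[0]  R=[1/2, 1]  gives 1/4
val_4 [BRRB]  L=[0, 1/4]  R=[1/2, 1]  gives 3/8
val_5 [BRRBB]  L=[0, 1/4, 3/8]  R=[1/2, 1]  gives 7/16
val_6 [BRRBBR]  L=[0, 1/4, 3/8]  R=[7/16, 1/2, 1]  gives 13/32
val_7 [BRRBBRB]  L=[0, 1/4, 3/8, 13/32]  R=[7/16, 1/2, 1]  gives 27/64
val_8 [BRRBBRBB]  L=[0, 1/4, 3/8, 13/32, 27/64]  R=[7/16, 1/2, 1]  gives 55/128
val_9 [BRRBBRBBR]  L=[0, 1/4, 3/8, 13/32, 27/64]  R=[55/128, 7/16, 1/2, 1]  gives 109/256
val_10 [BRRBBRBBRR]  L=[0, 1/4, 3/8, 13/32, 27/64]  R=[109/256, 55/128, 7/16, 1/2, 1]  gives 217/512
val_11 [BRRBBRBBRRB]  L=[0, 1/4, 3/8, 13/32, 27/64, 217/512]  R=[109/256, 55/128, 7/16, 1/2, 1]  gives 435/1024
val_12 [BRRBBRBBRRBR]  L=[0, 1/4, 3/8, 13/32, 27/64, 217/512]  R=[435/1024, 109/256, 55/128, 7/16, 1/2, 1]  gives 869/2048
val_13 [BRRBBRBBRRBRR]  L=[0, 1/4, 3/8, 13/32, 27/64, 217/512]  R=[869/2048, 435/1024, 109/256, 55/128, 7/16, 1/2, 1]  gives 1737/4096
val_14 [BRRBBRBBRRBRRB]  L=[0, 1/4, 3/8, 13/32, 27/64, 217/512, 1737/4096]  R=[869/2048, 435/1024, 109/256, 55/128, 7/16, 1/2, 1]  gives 3475/8192
val_15 [BRRBBRBBRRBRRBB]  L=[0, 1/4, 3/8, 13/32, 27/64, 217/512, 1737/4096, 3475/8192]  R=[869/2048, 435/1024, 109/256, 55/128, 7/16, 1/2, 1]  gives 6951/16384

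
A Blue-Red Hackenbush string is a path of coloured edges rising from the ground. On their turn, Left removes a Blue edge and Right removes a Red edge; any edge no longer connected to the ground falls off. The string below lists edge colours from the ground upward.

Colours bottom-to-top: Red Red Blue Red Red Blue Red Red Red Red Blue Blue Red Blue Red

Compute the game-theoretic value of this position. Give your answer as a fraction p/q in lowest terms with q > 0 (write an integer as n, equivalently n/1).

step 1: add Red to get R; options L={ (no moves) } R={ 0 } — -1
step 2: add Red to get RR; options L={ (no moves) } R={ -1, 0 } — -2
step 3: add Blue to get RRB; options L={ -2 } R={ -1, 0 } — -3/2
step 4: add Red to get RRBR; options L={ -2 } R={ -3/2, -1, 0 } — -7/4
step 5: add Red to get RRBRR; options L={ -2 } R={ -7/4, -3/2, -1, 0 } — -15/8
step 6: add Blue to get RRBRRB; options L={ -2, -15/8 } R={ -7/4, -3/2, -1, 0 } — -29/16
step 7: add Red to get RRBRRBR; options L={ -2, -15/8 } R={ -29/16, -7/4, -3/2, -1, 0 } — -59/32
step 8: add Red to get RRBRRBRR; options L={ -2, -15/8 } R={ -59/32, -29/16, -7/4, -3/2, -1, 0 } — -119/64
step 9: add Red to get RRBRRBRRR; options L={ -2, -15/8 } R={ -119/64, -59/32, -29/16, -7/4, -3/2, -1, 0 } — -239/128
step 10: add Red to get RRBRRBRRRR; options L={ -2, -15/8 } R={ -239/128, -119/64, -59/32, -29/16, -7/4, -3/2, -1, 0 } — -479/256
step 11: add Blue to get RRBRRBRRRRB; options L={ -2, -15/8, -479/256 } R={ -239/128, -119/64, -59/32, -29/16, -7/4, -3/2, -1, 0 } — -957/512
step 12: add Blue to get RRBRRBRRRRBB; options L={ -2, -15/8, -479/256, -957/512 } R={ -239/128, -119/64, -59/32, -29/16, -7/4, -3/2, -1, 0 } — -1913/1024
step 13: add Red to get RRBRRBRRRRBBR; options L={ -2, -15/8, -479/256, -957/512 } R={ -1913/1024, -239/128, -119/64, -59/32, -29/16, -7/4, -3/2, -1, 0 } — -3827/2048
step 14: add Blue to get RRBRRBRRRRBBRB; options L={ -2, -15/8, -479/256, -957/512, -3827/2048 } R={ -1913/1024, -239/128, -119/64, -59/32, -29/16, -7/4, -3/2, -1, 0 } — -7653/4096
step 15: add Red to get RRBRRBRRRRBBRBR; options L={ -2, -15/8, -479/256, -957/512, -3827/2048 } R={ -7653/4096, -1913/1024, -239/128, -119/64, -59/32, -29/16, -7/4, -3/2, -1, 0 } — -15307/8192

-15307/8192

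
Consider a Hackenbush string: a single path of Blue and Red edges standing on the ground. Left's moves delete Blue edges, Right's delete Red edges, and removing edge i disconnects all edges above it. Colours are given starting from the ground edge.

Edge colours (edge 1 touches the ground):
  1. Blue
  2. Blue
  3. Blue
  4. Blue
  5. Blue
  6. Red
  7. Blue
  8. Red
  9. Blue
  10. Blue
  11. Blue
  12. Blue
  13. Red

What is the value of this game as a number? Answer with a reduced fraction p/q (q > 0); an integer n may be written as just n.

1213/256

1 of 13 · B · max L 0 · min R +∞ -> 1
2 of 13 · BB · max L 1 · min R +∞ -> 2
3 of 13 · BBB · max L 2 · min R +∞ -> 3
4 of 13 · BBBB · max L 3 · min R +∞ -> 4
5 of 13 · BBBBB · max L 4 · min R +∞ -> 5
6 of 13 · BBBBBR · max L 4 · min R 5 -> 9/2
7 of 13 · BBBBBRB · max L 9/2 · min R 5 -> 19/4
8 of 13 · BBBBBRBR · max L 9/2 · min R 19/4 -> 37/8
9 of 13 · BBBBBRBRB · max L 37/8 · min R 19/4 -> 75/16
10 of 13 · BBBBBRBRBB · max L 75/16 · min R 19/4 -> 151/32
11 of 13 · BBBBBRBRBBB · max L 151/32 · min R 19/4 -> 303/64
12 of 13 · BBBBBRBRBBBB · max L 303/64 · min R 19/4 -> 607/128
13 of 13 · BBBBBRBRBBBBR · max L 303/64 · min R 607/128 -> 1213/256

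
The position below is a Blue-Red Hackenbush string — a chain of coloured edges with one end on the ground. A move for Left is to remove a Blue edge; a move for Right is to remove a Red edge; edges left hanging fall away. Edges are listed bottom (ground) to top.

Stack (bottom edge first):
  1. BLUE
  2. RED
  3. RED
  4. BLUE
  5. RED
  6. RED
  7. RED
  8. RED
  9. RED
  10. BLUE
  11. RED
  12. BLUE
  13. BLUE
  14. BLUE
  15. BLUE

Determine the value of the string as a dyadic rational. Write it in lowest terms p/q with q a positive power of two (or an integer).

4191/16384

step 1: add BLUE to get B; options L={ 0 } R={  } -> 1
step 2: add RED to get BR; options L={ 0 } R={ 1 } -> 1/2
step 3: add RED to get BRR; options L={ 0 } R={ 1/2 1 } -> 1/4
step 4: add BLUE to get BRRB; options L={ 0 1/4 } R={ 1/2 1 } -> 3/8
step 5: add RED to get BRRBR; options L={ 0 1/4 } R={ 3/8 1/2 1 } -> 5/16
step 6: add RED to get BRRBRR; options L={ 0 1/4 } R={ 5/16 3/8 1/2 1 } -> 9/32
step 7: add RED to get BRRBRRR; options L={ 0 1/4 } R={ 9/32 5/16 3/8 1/2 1 } -> 17/64
step 8: add RED to get BRRBRRRR; options L={ 0 1/4 } R={ 17/64 9/32 5/16 3/8 1/2 1 } -> 33/128
step 9: add RED to get BRRBRRRRR; options L={ 0 1/4 } R={ 33/128 17/64 9/32 5/16 3/8 1/2 1 } -> 65/256
step 10: add BLUE to get BRRBRRRRRB; options L={ 0 1/4 65/256 } R={ 33/128 17/64 9/32 5/16 3/8 1/2 1 } -> 131/512
step 11: add RED to get BRRBRRRRRBR; options L={ 0 1/4 65/256 } R={ 131/512 33/128 17/64 9/32 5/16 3/8 1/2 1 } -> 261/1024
step 12: add BLUE to get BRRBRRRRRBRB; options L={ 0 1/4 65/256 261/1024 } R={ 131/512 33/128 17/64 9/32 5/16 3/8 1/2 1 } -> 523/2048
step 13: add BLUE to get BRRBRRRRRBRBB; options L={ 0 1/4 65/256 261/1024 523/2048 } R={ 131/512 33/128 17/64 9/32 5/16 3/8 1/2 1 } -> 1047/4096
step 14: add BLUE to get BRRBRRRRRBRBBB; options L={ 0 1/4 65/256 261/1024 523/2048 1047/4096 } R={ 131/512 33/128 17/64 9/32 5/16 3/8 1/2 1 } -> 2095/8192
step 15: add BLUE to get BRRBRRRRRBRBBBB; options L={ 0 1/4 65/256 261/1024 523/2048 1047/4096 2095/8192 } R={ 131/512 33/128 17/64 9/32 5/16 3/8 1/2 1 } -> 4191/16384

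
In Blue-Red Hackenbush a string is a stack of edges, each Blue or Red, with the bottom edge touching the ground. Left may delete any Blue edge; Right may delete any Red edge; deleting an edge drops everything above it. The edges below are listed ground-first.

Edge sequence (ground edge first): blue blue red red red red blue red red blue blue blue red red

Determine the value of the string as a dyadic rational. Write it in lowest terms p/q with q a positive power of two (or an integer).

1 of 14 · b · max L 0 · min R +∞ => 1
2 of 14 · bb · max L 1 · min R +∞ => 2
3 of 14 · bbr · max L 1 · min R 2 => 3/2
4 of 14 · bbrr · max L 1 · min R 3/2 => 5/4
5 of 14 · bbrrr · max L 1 · min R 5/4 => 9/8
6 of 14 · bbrrrr · max L 1 · min R 9/8 => 17/16
7 of 14 · bbrrrrb · max L 17/16 · min R 9/8 => 35/32
8 of 14 · bbrrrrbr · max L 17/16 · min R 35/32 => 69/64
9 of 14 · bbrrrrbrr · max L 17/16 · min R 69/64 => 137/128
10 of 14 · bbrrrrbrrb · max L 137/128 · min R 69/64 => 275/256
11 of 14 · bbrrrrbrrbb · max L 275/256 · min R 69/64 => 551/512
12 of 14 · bbrrrrbrrbbb · max L 551/512 · min R 69/64 => 1103/1024
13 of 14 · bbrrrrbrrbbbr · max L 551/512 · min R 1103/1024 => 2205/2048
14 of 14 · bbrrrrbrrbbbrr · max L 551/512 · min R 2205/2048 => 4409/4096

4409/4096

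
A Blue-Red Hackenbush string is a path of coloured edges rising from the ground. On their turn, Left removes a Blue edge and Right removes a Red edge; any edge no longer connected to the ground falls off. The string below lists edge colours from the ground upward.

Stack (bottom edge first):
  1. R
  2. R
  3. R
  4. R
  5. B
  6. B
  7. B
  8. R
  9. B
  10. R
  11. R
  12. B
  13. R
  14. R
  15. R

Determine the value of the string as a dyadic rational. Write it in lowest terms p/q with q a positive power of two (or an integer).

-6511/2048

Prefix values for R R R R B B B R B R R B R R R via {L|R} + simplicity:
v_1 [R]  L=[]  R=[0]  => -1
v_2 [RR]  L=[]  R=[-1,0]  => -2
v_3 [RRR]  L=[]  R=[-2,-1,0]  => -3
v_4 [RRRR]  L=[]  R=[-3,-2,-1,0]  => -4
v_5 [RRRRB]  L=[-4]  R=[-3,-2,-1,0]  => -7/2
v_6 [RRRRBB]  L=[-4,-7/2]  R=[-3,-2,-1,0]  => -13/4
v_7 [RRRRBBB]  L=[-4,-7/2,-13/4]  R=[-3,-2,-1,0]  => -25/8
v_8 [RRRRBBBR]  L=[-4,-7/2,-13/4]  R=[-25/8,-3,-2,-1,0]  => -51/16
v_9 [RRRRBBBRB]  L=[-4,-7/2,-13/4,-51/16]  R=[-25/8,-3,-2,-1,0]  => -101/32
v_10 [RRRRBBBRBR]  L=[-4,-7/2,-13/4,-51/16]  R=[-101/32,-25/8,-3,-2,-1,0]  => -203/64
v_11 [RRRRBBBRBRR]  L=[-4,-7/2,-13/4,-51/16]  R=[-203/64,-101/32,-25/8,-3,-2,-1,0]  => -407/128
v_12 [RRRRBBBRBRRB]  L=[-4,-7/2,-13/4,-51/16,-407/128]  R=[-203/64,-101/32,-25/8,-3,-2,-1,0]  => -813/256
v_13 [RRRRBBBRBRRBR]  L=[-4,-7/2,-13/4,-51/16,-407/128]  R=[-813/256,-203/64,-101/32,-25/8,-3,-2,-1,0]  => -1627/512
v_14 [RRRRBBBRBRRBRR]  L=[-4,-7/2,-13/4,-51/16,-407/128]  R=[-1627/512,-813/256,-203/64,-101/32,-25/8,-3,-2,-1,0]  => -3255/1024
v_15 [RRRRBBBRBRRBRRR]  L=[-4,-7/2,-13/4,-51/16,-407/128]  R=[-3255/1024,-1627/512,-813/256,-203/64,-101/32,-25/8,-3,-2,-1,0]  => -6511/2048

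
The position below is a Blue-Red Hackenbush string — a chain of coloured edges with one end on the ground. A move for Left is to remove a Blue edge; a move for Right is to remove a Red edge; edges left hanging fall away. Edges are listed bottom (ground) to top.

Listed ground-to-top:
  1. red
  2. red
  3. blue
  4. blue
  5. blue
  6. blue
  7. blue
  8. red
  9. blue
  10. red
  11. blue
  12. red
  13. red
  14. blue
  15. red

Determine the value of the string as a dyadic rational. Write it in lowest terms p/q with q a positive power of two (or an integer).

-8539/8192

g_1 [r]  L=[∅]  R=[0]  => -1
g_2 [rr]  L=[∅]  R=[-1; 0]  => -2
g_3 [rrb]  L=[-2]  R=[-1; 0]  => -3/2
g_4 [rrbb]  L=[-2; -3/2]  R=[-1; 0]  => -5/4
g_5 [rrbbb]  L=[-2; -3/2; -5/4]  R=[-1; 0]  => -9/8
g_6 [rrbbbb]  L=[-2; -3/2; -5/4; -9/8]  R=[-1; 0]  => -17/16
g_7 [rrbbbbb]  L=[-2; -3/2; -5/4; -9/8; -17/16]  R=[-1; 0]  => -33/32
g_8 [rrbbbbbr]  L=[-2; -3/2; -5/4; -9/8; -17/16]  R=[-33/32; -1; 0]  => -67/64
g_9 [rrbbbbbrb]  L=[-2; -3/2; -5/4; -9/8; -17/16; -67/64]  R=[-33/32; -1; 0]  => -133/128
g_10 [rrbbbbbrbr]  L=[-2; -3/2; -5/4; -9/8; -17/16; -67/64]  R=[-133/128; -33/32; -1; 0]  => -267/256
g_11 [rrbbbbbrbrb]  L=[-2; -3/2; -5/4; -9/8; -17/16; -67/64; -267/256]  R=[-133/128; -33/32; -1; 0]  => -533/512
g_12 [rrbbbbbrbrbr]  L=[-2; -3/2; -5/4; -9/8; -17/16; -67/64; -267/256]  R=[-533/512; -133/128; -33/32; -1; 0]  => -1067/1024
g_13 [rrbbbbbrbrbrr]  L=[-2; -3/2; -5/4; -9/8; -17/16; -67/64; -267/256]  R=[-1067/1024; -533/512; -133/128; -33/32; -1; 0]  => -2135/2048
g_14 [rrbbbbbrbrbrrb]  L=[-2; -3/2; -5/4; -9/8; -17/16; -67/64; -267/256; -2135/2048]  R=[-1067/1024; -533/512; -133/128; -33/32; -1; 0]  => -4269/4096
g_15 [rrbbbbbrbrbrrbr]  L=[-2; -3/2; -5/4; -9/8; -17/16; -67/64; -267/256; -2135/2048]  R=[-4269/4096; -1067/1024; -533/512; -133/128; -33/32; -1; 0]  => -8539/8192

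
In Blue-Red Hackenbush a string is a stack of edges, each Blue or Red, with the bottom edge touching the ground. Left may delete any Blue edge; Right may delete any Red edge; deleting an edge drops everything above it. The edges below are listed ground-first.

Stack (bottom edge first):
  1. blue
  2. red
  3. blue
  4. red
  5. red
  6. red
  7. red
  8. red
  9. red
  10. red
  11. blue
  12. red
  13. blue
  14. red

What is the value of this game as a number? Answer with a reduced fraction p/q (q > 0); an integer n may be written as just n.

4117/8192

Prefix values for blue red blue red red red red red red red blue red blue red via {L|R} + simplicity:
v(b) = { 0 | none } gives 1
v(br) = { 0 | 1 } gives 1/2
v(brb) = { 0,1/2 | 1 } gives 3/4
v(brbr) = { 0,1/2 | 3/4,1 } gives 5/8
v(brbrr) = { 0,1/2 | 5/8,3/4,1 } gives 9/16
v(brbrrr) = { 0,1/2 | 9/16,5/8,3/4,1 } gives 17/32
v(brbrrrr) = { 0,1/2 | 17/32,9/16,5/8,3/4,1 } gives 33/64
v(brbrrrrr) = { 0,1/2 | 33/64,17/32,9/16,5/8,3/4,1 } gives 65/128
v(brbrrrrrr) = { 0,1/2 | 65/128,33/64,17/32,9/16,5/8,3/4,1 } gives 129/256
v(brbrrrrrrr) = { 0,1/2 | 129/256,65/128,33/64,17/32,9/16,5/8,3/4,1 } gives 257/512
v(brbrrrrrrrb) = { 0,1/2,257/512 | 129/256,65/128,33/64,17/32,9/16,5/8,3/4,1 } gives 515/1024
v(brbrrrrrrrbr) = { 0,1/2,257/512 | 515/1024,129/256,65/128,33/64,17/32,9/16,5/8,3/4,1 } gives 1029/2048
v(brbrrrrrrrbrb) = { 0,1/2,257/512,1029/2048 | 515/1024,129/256,65/128,33/64,17/32,9/16,5/8,3/4,1 } gives 2059/4096
v(brbrrrrrrrbrbr) = { 0,1/2,257/512,1029/2048 | 2059/4096,515/1024,129/256,65/128,33/64,17/32,9/16,5/8,3/4,1 } gives 4117/8192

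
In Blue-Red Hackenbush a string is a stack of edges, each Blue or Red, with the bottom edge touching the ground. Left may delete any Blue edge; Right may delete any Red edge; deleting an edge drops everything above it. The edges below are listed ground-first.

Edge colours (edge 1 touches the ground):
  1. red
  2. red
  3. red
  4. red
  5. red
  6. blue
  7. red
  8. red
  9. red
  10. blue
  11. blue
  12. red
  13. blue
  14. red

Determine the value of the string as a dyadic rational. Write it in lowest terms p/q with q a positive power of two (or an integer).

-2507/512

G_1 [r]  L=[—]  R=[0]  ⇒ -1
G_2 [rr]  L=[—]  R=[-1,0]  ⇒ -2
G_3 [rrr]  L=[—]  R=[-2,-1,0]  ⇒ -3
G_4 [rrrr]  L=[—]  R=[-3,-2,-1,0]  ⇒ -4
G_5 [rrrrr]  L=[—]  R=[-4,-3,-2,-1,0]  ⇒ -5
G_6 [rrrrrb]  L=[-5]  R=[-4,-3,-2,-1,0]  ⇒ -9/2
G_7 [rrrrrbr]  L=[-5]  R=[-9/2,-4,-3,-2,-1,0]  ⇒ -19/4
G_8 [rrrrrbrr]  L=[-5]  R=[-19/4,-9/2,-4,-3,-2,-1,0]  ⇒ -39/8
G_9 [rrrrrbrrr]  L=[-5]  R=[-39/8,-19/4,-9/2,-4,-3,-2,-1,0]  ⇒ -79/16
G_10 [rrrrrbrrrb]  L=[-5,-79/16]  R=[-39/8,-19/4,-9/2,-4,-3,-2,-1,0]  ⇒ -157/32
G_11 [rrrrrbrrrbb]  L=[-5,-79/16,-157/32]  R=[-39/8,-19/4,-9/2,-4,-3,-2,-1,0]  ⇒ -313/64
G_12 [rrrrrbrrrbbr]  L=[-5,-79/16,-157/32]  R=[-313/64,-39/8,-19/4,-9/2,-4,-3,-2,-1,0]  ⇒ -627/128
G_13 [rrrrrbrrrbbrb]  L=[-5,-79/16,-157/32,-627/128]  R=[-313/64,-39/8,-19/4,-9/2,-4,-3,-2,-1,0]  ⇒ -1253/256
G_14 [rrrrrbrrrbbrbr]  L=[-5,-79/16,-157/32,-627/128]  R=[-1253/256,-313/64,-39/8,-19/4,-9/2,-4,-3,-2,-1,0]  ⇒ -2507/512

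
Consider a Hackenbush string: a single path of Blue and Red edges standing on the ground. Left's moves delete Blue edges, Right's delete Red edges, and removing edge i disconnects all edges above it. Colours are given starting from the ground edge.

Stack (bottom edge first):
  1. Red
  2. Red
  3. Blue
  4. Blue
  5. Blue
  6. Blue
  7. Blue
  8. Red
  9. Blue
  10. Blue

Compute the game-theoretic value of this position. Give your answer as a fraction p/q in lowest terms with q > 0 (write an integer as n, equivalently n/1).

-265/256

edge 1 of 10 (Red): { ∅ | 0 } — -1
edge 2 of 10 (Red): { ∅ | -1 0 } — -2
edge 3 of 10 (Blue): { -2 | -1 0 } — -3/2
edge 4 of 10 (Blue): { -2 -3/2 | -1 0 } — -5/4
edge 5 of 10 (Blue): { -2 -3/2 -5/4 | -1 0 } — -9/8
edge 6 of 10 (Blue): { -2 -3/2 -5/4 -9/8 | -1 0 } — -17/16
edge 7 of 10 (Blue): { -2 -3/2 -5/4 -9/8 -17/16 | -1 0 } — -33/32
edge 8 of 10 (Red): { -2 -3/2 -5/4 -9/8 -17/16 | -33/32 -1 0 } — -67/64
edge 9 of 10 (Blue): { -2 -3/2 -5/4 -9/8 -17/16 -67/64 | -33/32 -1 0 } — -133/128
edge 10 of 10 (Blue): { -2 -3/2 -5/4 -9/8 -17/16 -67/64 -133/128 | -33/32 -1 0 } — -265/256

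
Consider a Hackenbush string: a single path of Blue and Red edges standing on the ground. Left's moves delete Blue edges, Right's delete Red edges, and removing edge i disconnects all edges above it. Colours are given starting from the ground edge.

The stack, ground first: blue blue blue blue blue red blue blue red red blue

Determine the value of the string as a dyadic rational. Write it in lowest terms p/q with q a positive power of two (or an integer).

1 of 11 · b · max L 0 · min R +∞ gives 1
2 of 11 · bb · max L 1 · min R +∞ gives 2
3 of 11 · bbb · max L 2 · min R +∞ gives 3
4 of 11 · bbbb · max L 3 · min R +∞ gives 4
5 of 11 · bbbbb · max L 4 · min R +∞ gives 5
6 of 11 · bbbbbr · max L 4 · min R 5 gives 9/2
7 of 11 · bbbbbrb · max L 9/2 · min R 5 gives 19/4
8 of 11 · bbbbbrbb · max L 19/4 · min R 5 gives 39/8
9 of 11 · bbbbbrbbr · max L 19/4 · min R 39/8 gives 77/16
10 of 11 · bbbbbrbbrr · max L 19/4 · min R 77/16 gives 153/32
11 of 11 · bbbbbrbbrrb · max L 153/32 · min R 77/16 gives 307/64

307/64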